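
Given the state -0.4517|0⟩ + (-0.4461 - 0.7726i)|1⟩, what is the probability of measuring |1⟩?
0.7959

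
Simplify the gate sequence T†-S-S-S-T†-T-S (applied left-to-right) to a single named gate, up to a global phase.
T†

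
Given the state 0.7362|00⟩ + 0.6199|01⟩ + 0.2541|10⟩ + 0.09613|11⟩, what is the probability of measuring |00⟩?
0.542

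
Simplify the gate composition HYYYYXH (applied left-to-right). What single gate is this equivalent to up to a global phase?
Z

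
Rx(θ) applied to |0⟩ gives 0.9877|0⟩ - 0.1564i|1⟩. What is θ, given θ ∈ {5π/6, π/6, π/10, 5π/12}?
π/10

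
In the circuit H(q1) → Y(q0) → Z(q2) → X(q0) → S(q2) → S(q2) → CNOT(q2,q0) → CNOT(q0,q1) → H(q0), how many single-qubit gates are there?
7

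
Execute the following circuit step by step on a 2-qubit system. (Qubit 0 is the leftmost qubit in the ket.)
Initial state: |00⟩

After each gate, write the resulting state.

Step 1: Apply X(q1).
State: |01⟩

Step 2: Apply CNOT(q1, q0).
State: |11⟩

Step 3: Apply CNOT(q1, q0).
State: |01⟩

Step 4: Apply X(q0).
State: |11⟩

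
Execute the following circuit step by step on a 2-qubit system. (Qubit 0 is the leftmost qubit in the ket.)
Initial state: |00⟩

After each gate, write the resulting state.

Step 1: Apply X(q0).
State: |10⟩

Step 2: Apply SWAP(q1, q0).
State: |01⟩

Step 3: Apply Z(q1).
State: -|01⟩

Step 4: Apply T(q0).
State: -|01⟩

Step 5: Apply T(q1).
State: (-1/√2 - (1/√2)i)|01⟩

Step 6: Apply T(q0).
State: (-1/√2 - (1/√2)i)|01⟩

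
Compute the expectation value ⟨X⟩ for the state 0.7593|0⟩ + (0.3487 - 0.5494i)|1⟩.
0.5295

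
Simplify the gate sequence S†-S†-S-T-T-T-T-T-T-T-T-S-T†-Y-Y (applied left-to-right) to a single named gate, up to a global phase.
T†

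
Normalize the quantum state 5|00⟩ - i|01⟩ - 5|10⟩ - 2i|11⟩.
0.6742|00⟩ - 0.1348i|01⟩ - 0.6742|10⟩ - 0.2697i|11⟩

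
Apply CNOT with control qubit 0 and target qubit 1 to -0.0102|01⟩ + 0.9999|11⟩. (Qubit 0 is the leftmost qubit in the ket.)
-0.0102|01⟩ + 0.9999|10⟩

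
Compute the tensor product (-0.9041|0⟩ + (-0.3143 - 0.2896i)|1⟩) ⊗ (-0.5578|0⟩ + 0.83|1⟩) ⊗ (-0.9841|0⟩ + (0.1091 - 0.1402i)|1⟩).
-0.4963|000⟩ + (0.05502 - 0.0707i)|001⟩ + 0.7385|010⟩ + (-0.08187 + 0.1052i)|011⟩ + (-0.1725 - 0.159i)|100⟩ + (0.04177 - 0.006955i)|101⟩ + (0.2567 + 0.2365i)|110⟩ + (-0.06216 + 0.01035i)|111⟩

amp(|b₁b₂…⟩) = product of the factor amplitudes for bits b₁, b₂, …; only kets whose every factor amplitude is nonzero survive.
|000⟩: (-0.9041)(-0.5578)(-0.9841) = -0.4963
|001⟩: (-0.9041)(-0.5578)(0.1091 - 0.1402i) = (0.05502 - 0.0707i)
|010⟩: (-0.9041)(0.83)(-0.9841) = 0.7385
|011⟩: (-0.9041)(0.83)(0.1091 - 0.1402i) = (-0.08187 + 0.1052i)
|100⟩: (-0.3143 - 0.2896i)(-0.5578)(-0.9841) = (-0.1725 - 0.159i)
|101⟩: (-0.3143 - 0.2896i)(-0.5578)(0.1091 - 0.1402i) = (0.04177 - 0.006955i)
|110⟩: (-0.3143 - 0.2896i)(0.83)(-0.9841) = (0.2567 + 0.2365i)
|111⟩: (-0.3143 - 0.2896i)(0.83)(0.1091 - 0.1402i) = (-0.06216 + 0.01035i)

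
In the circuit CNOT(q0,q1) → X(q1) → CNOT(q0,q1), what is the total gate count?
3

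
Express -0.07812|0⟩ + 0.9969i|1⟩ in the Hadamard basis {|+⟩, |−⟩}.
(-0.05524 + 0.7049i)|+⟩ + (-0.05524 - 0.7049i)|−⟩

With |ψ⟩ = α|0⟩ + β|1⟩, the Hadamard-basis coefficients are ⟨+|ψ⟩ = (α + β)/√2 and ⟨−|ψ⟩ = (α − β)/√2.
Here α = -0.07812, β = 0.9969i: (α + β)/√2 = (-0.05524 + 0.7049i), (α − β)/√2 = (-0.05524 - 0.7049i).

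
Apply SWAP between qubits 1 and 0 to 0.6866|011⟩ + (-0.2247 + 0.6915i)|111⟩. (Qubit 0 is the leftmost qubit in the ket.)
0.6866|101⟩ + (-0.2247 + 0.6915i)|111⟩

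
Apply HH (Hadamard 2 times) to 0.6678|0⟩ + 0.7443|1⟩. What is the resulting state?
0.6678|0⟩ + 0.7443|1⟩

H² = I, so an even number of Hadamards cancels: H^2 = I and the state is unchanged.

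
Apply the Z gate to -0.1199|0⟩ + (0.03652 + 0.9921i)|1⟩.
-0.1199|0⟩ + (-0.03652 - 0.9921i)|1⟩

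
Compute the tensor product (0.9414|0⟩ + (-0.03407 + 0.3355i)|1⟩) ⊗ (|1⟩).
0.9414|01⟩ + (-0.03407 + 0.3355i)|11⟩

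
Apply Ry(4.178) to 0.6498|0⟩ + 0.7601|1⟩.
-0.9822|0⟩ + 0.188|1⟩

Ry(4.178) = [[cos(θ/2), −sin(θ/2)], [sin(θ/2), cos(θ/2)]]; θ = 4.178, cos(θ/2) ≈ -0.49532, sin(θ/2) ≈ 0.86871.
With a = amp(|0⟩) = 0.6498 and b = amp(|1⟩) = 0.7601:
new amp(|0⟩) = (-0.49532)·a + (-0.86871)·b = -0.9822
new amp(|1⟩) = (0.86871)·a + (-0.49532)·b = 0.188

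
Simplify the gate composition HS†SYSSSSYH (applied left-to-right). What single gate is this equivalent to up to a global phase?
I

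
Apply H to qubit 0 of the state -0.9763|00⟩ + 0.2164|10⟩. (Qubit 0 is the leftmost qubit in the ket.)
-0.5373|00⟩ - 0.8434|10⟩

H on qubit 0 mixes each pair of kets that differ only in qubit 0: amplitudes (a, b) of (|…0…⟩, |…1…⟩) become ((a + b)/√2, (a − b)/√2). Kets absent from the input have amplitude 0.
(|00⟩, |10⟩): (a, b) = (-0.9763, 0.2164) → (-0.5373, -0.8434)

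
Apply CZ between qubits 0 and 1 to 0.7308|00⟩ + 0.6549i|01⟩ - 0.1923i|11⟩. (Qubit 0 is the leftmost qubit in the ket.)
0.7308|00⟩ + 0.6549i|01⟩ + 0.1923i|11⟩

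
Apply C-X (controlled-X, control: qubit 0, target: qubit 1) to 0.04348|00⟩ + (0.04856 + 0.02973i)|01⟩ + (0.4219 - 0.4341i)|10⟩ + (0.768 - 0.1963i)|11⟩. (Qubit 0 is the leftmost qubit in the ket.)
0.04348|00⟩ + (0.04856 + 0.02973i)|01⟩ + (0.768 - 0.1963i)|10⟩ + (0.4219 - 0.4341i)|11⟩

C-X leaves the control-|0⟩ kets |00⟩, |01⟩ unchanged and applies X to qubit 1 on the control-|1⟩ pair (|10⟩, |11⟩).
X = [[0, 1], [1, 0]].
With a = amp(|10⟩) = (0.4219 - 0.4341i) and b = amp(|11⟩) = (0.768 - 0.1963i):
new amp(|10⟩) = (1)·b = (0.768 - 0.1963i)
new amp(|11⟩) = (1)·a = (0.4219 - 0.4341i)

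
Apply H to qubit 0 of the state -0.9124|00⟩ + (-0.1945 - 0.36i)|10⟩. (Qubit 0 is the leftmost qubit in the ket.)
(-0.7827 - 0.2546i)|00⟩ + (-0.5076 + 0.2546i)|10⟩

H on qubit 0 mixes each pair of kets that differ only in qubit 0: amplitudes (a, b) of (|…0…⟩, |…1…⟩) become ((a + b)/√2, (a − b)/√2). Kets absent from the input have amplitude 0.
(|00⟩, |10⟩): (a, b) = (-0.9124, (-0.1945 - 0.36i)) → ((-0.7827 - 0.2546i), (-0.5076 + 0.2546i))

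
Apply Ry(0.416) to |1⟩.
-0.2065|0⟩ + 0.9784|1⟩

Ry(0.416) = [[cos(θ/2), −sin(θ/2)], [sin(θ/2), cos(θ/2)]]; θ = 0.416, cos(θ/2) ≈ 0.978446, sin(θ/2) ≈ 0.206503.
With a = amp(|0⟩) = 0 and b = amp(|1⟩) = 1:
new amp(|0⟩) = (0.978446)·a + (-0.206503)·b = -0.2065
new amp(|1⟩) = (0.206503)·a + (0.978446)·b = 0.9784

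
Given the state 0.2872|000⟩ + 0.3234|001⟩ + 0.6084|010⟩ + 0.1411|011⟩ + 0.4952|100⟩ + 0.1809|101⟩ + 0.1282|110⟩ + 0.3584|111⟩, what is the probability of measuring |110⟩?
0.01644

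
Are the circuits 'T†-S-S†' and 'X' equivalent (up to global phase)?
No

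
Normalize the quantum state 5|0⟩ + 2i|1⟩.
0.9285|0⟩ + 0.3714i|1⟩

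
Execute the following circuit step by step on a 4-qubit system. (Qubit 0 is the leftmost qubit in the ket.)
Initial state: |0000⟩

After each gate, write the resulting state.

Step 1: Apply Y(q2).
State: i|0010⟩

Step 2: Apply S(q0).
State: i|0010⟩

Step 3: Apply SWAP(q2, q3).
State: i|0001⟩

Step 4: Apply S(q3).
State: -|0001⟩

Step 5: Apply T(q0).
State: -|0001⟩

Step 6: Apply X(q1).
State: -|0101⟩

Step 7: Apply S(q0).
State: -|0101⟩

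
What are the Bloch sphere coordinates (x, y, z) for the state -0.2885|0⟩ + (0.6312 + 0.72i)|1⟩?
(-0.3642, -0.4154, -0.8336)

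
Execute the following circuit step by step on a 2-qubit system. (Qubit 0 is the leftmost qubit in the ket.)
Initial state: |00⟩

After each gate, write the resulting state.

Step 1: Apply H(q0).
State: 1/√2|00⟩ + 1/√2|10⟩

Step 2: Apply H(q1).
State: 1/2|00⟩ + 1/2|01⟩ + 1/2|10⟩ + 1/2|11⟩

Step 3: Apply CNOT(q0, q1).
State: 1/2|00⟩ + 1/2|01⟩ + 1/2|10⟩ + 1/2|11⟩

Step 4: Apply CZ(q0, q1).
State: 1/2|00⟩ + 1/2|01⟩ + 1/2|10⟩ - 1/2|11⟩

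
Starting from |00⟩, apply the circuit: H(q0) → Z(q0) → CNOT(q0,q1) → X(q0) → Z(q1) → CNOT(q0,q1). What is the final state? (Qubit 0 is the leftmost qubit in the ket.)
1/√2|01⟩ + 1/√2|11⟩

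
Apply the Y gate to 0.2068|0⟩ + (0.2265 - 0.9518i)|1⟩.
(-0.9518 - 0.2265i)|0⟩ + 0.2068i|1⟩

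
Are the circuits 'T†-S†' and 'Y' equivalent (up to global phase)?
No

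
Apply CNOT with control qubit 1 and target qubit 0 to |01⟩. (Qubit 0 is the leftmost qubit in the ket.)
|11⟩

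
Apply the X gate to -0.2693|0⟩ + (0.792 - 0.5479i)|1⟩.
(0.792 - 0.5479i)|0⟩ - 0.2693|1⟩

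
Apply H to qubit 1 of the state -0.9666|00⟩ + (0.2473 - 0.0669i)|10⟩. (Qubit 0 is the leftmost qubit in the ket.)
-0.6835|00⟩ - 0.6835|01⟩ + (0.1749 - 0.04731i)|10⟩ + (0.1749 - 0.04731i)|11⟩

H on qubit 1 mixes each pair of kets that differ only in qubit 1: amplitudes (a, b) of (|…0…⟩, |…1…⟩) become ((a + b)/√2, (a − b)/√2). Kets absent from the input have amplitude 0.
(|00⟩, |01⟩): (a, b) = (-0.9666, 0) → (-0.6835, -0.6835)
(|10⟩, |11⟩): (a, b) = ((0.2473 - 0.0669i), 0) → ((0.1749 - 0.04731i), (0.1749 - 0.04731i))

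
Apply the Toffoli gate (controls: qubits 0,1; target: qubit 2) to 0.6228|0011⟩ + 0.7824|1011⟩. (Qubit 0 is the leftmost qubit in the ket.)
0.6228|0011⟩ + 0.7824|1011⟩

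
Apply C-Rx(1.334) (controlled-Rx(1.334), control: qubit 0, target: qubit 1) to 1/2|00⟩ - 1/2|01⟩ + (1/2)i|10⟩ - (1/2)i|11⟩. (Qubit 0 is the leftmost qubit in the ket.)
1/2|00⟩ - 1/2|01⟩ + (-0.3093 + 0.3928i)|10⟩ + (0.3093 - 0.3928i)|11⟩

C-Rx(1.334) leaves the control-|0⟩ kets |00⟩, |01⟩ unchanged and applies Rx(1.334) to qubit 1 on the control-|1⟩ pair (|10⟩, |11⟩).
Rx(1.334) = [[cos(θ/2), −i·sin(θ/2)], [−i·sin(θ/2), cos(θ/2)]]; θ = 1.334, cos(θ/2) ≈ 0.785681, sin(θ/2) ≈ 0.618632.
With a = amp(|10⟩) = (1/2)i and b = amp(|11⟩) = -(1/2)i:
new amp(|10⟩) = (0.785681)·a + (-0.618632i)·b = (-0.3093 + 0.3928i)
new amp(|11⟩) = (-0.618632i)·a + (0.785681)·b = (0.3093 - 0.3928i)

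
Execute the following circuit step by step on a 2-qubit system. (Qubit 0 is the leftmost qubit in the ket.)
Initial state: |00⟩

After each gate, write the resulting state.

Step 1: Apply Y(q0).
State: i|10⟩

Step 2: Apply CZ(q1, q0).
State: i|10⟩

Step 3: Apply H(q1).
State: (1/√2)i|10⟩ + (1/√2)i|11⟩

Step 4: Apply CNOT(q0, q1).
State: (1/√2)i|10⟩ + (1/√2)i|11⟩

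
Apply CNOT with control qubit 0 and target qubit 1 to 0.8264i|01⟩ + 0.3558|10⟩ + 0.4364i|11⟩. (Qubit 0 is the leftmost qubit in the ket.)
0.8264i|01⟩ + 0.4364i|10⟩ + 0.3558|11⟩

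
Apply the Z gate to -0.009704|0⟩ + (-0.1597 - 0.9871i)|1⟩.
-0.009704|0⟩ + (0.1597 + 0.9871i)|1⟩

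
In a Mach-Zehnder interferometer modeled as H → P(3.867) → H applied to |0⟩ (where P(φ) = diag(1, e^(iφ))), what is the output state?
(0.1259 - 0.3317i)|0⟩ + (0.8741 + 0.3317i)|1⟩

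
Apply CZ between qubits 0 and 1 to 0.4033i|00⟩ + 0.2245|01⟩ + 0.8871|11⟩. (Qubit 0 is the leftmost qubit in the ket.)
0.4033i|00⟩ + 0.2245|01⟩ - 0.8871|11⟩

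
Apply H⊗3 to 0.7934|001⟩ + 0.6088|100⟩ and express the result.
0.4958|000⟩ - 0.06527|001⟩ + 0.4958|010⟩ - 0.06527|011⟩ + 0.06527|100⟩ - 0.4958|101⟩ + 0.06527|110⟩ - 0.4958|111⟩

H⊗3 gives amp(|y⟩) = (1/2√2) Σ_x (−1)^(x·y) amp(|x⟩), where x·y is the number of positions in which both x and y have a 1.
|000⟩: (0.7934 + 0.6088)/(2√2) = 0.4958
|001⟩: (-0.7934 + 0.6088)/(2√2) = -0.06527
|010⟩: (0.7934 + 0.6088)/(2√2) = 0.4958
|011⟩: (-0.7934 + 0.6088)/(2√2) = -0.06527
|100⟩: (0.7934 - 0.6088)/(2√2) = 0.06527
|101⟩: (-0.7934 - 0.6088)/(2√2) = -0.4958
|110⟩: (0.7934 - 0.6088)/(2√2) = 0.06527
|111⟩: (-0.7934 - 0.6088)/(2√2) = -0.4958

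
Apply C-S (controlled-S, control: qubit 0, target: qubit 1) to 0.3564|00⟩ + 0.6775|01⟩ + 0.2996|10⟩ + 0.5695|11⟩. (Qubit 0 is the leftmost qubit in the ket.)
0.3564|00⟩ + 0.6775|01⟩ + 0.2996|10⟩ + 0.5695i|11⟩

C-S leaves the control-|0⟩ kets |00⟩, |01⟩ unchanged and applies S to qubit 1 on the control-|1⟩ pair (|10⟩, |11⟩).
S = [[1, 0], [0, i]].
With a = amp(|10⟩) = 0.2996 and b = amp(|11⟩) = 0.5695:
new amp(|10⟩) = (1)·a = 0.2996
new amp(|11⟩) = (i)·b = 0.5695i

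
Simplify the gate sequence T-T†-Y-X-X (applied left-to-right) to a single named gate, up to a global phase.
Y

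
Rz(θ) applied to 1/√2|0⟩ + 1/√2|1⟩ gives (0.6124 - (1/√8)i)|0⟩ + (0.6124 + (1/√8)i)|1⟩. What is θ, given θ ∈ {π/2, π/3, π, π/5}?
π/3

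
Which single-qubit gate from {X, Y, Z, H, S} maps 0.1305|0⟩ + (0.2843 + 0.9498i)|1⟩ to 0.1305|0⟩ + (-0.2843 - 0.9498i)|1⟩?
Z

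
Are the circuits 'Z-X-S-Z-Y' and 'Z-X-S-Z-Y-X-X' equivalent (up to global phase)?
Yes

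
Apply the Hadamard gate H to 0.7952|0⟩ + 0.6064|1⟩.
0.9911|0⟩ + 0.1335|1⟩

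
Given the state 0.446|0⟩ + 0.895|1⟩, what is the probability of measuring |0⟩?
0.1989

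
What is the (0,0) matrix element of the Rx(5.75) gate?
-0.9647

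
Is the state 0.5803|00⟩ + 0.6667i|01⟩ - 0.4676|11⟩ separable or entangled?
Entangled

Writing the state as a|00⟩ + b|01⟩ + c|10⟩ + d|11⟩, it is a product state iff ad − bc = 0.
Here (a, b, c, d) = (0.5803, 0.6667i, 0, -0.4676): ad − bc = (0.5803)(-0.4676) − (0.6667i)(0) = -0.2713 ≠ 0, so the state is entangled.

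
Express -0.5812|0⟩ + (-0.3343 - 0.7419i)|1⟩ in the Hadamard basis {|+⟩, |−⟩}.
(-0.6474 - 0.5246i)|+⟩ + (-0.1746 + 0.5246i)|−⟩

With |ψ⟩ = α|0⟩ + β|1⟩, the Hadamard-basis coefficients are ⟨+|ψ⟩ = (α + β)/√2 and ⟨−|ψ⟩ = (α − β)/√2.
Here α = -0.5812, β = (-0.3343 - 0.7419i): (α + β)/√2 = (-0.6474 - 0.5246i), (α − β)/√2 = (-0.1746 + 0.5246i).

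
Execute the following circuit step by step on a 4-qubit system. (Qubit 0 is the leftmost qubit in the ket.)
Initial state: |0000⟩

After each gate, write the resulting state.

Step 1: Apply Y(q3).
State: i|0001⟩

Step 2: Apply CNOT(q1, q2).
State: i|0001⟩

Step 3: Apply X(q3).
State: i|0000⟩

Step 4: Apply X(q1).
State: i|0100⟩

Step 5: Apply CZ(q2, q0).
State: i|0100⟩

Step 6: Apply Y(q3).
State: -|0101⟩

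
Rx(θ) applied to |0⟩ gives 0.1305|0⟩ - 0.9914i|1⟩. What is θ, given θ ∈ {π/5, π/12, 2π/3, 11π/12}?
11π/12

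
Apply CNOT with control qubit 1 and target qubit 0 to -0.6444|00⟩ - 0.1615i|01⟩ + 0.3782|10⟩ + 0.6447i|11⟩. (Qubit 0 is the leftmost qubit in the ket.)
-0.6444|00⟩ + 0.6447i|01⟩ + 0.3782|10⟩ - 0.1615i|11⟩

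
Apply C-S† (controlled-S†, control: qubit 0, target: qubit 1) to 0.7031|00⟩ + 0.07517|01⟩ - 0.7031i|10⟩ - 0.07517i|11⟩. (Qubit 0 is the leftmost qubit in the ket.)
0.7031|00⟩ + 0.07517|01⟩ - 0.7031i|10⟩ - 0.07517|11⟩

C-S† leaves the control-|0⟩ kets |00⟩, |01⟩ unchanged and applies S† to qubit 1 on the control-|1⟩ pair (|10⟩, |11⟩).
S† = [[1, 0], [0, -i]].
With a = amp(|10⟩) = -0.7031i and b = amp(|11⟩) = -0.07517i:
new amp(|10⟩) = (1)·a = -0.7031i
new amp(|11⟩) = (-i)·b = -0.07517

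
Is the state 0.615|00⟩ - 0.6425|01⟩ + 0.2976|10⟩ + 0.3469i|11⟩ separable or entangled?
Entangled

Writing the state as a|00⟩ + b|01⟩ + c|10⟩ + d|11⟩, it is a product state iff ad − bc = 0.
Here (a, b, c, d) = (0.615, -0.6425, 0.2976, 0.3469i): ad − bc = (0.615)(0.3469i) − (-0.6425)(0.2976) = (0.1912 + 0.2133i) ≠ 0, so the state is entangled.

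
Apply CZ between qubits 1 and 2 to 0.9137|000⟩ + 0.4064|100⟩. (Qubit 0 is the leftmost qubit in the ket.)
0.9137|000⟩ + 0.4064|100⟩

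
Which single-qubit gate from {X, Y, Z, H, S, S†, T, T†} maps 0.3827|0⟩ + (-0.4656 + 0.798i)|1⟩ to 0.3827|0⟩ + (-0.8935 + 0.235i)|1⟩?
T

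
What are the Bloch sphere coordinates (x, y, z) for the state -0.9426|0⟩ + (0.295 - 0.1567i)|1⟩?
(-0.5561, 0.2954, 0.7769)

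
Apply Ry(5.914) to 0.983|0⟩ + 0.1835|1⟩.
-|0⟩ + 0.0000433|1⟩

Ry(5.914) = [[cos(θ/2), −sin(θ/2)], [sin(θ/2), cos(θ/2)]]; θ = 5.914, cos(θ/2) ≈ -0.983011, sin(θ/2) ≈ 0.183546.
With a = amp(|0⟩) = 0.983 and b = amp(|1⟩) = 0.1835:
new amp(|0⟩) = (-0.983011)·a + (-0.183546)·b = -1
new amp(|1⟩) = (0.183546)·a + (-0.983011)·b = 0.0000433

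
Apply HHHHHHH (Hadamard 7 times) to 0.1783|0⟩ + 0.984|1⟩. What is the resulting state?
0.8219|0⟩ - 0.5697|1⟩

H² = I, so H^7 = H: a single Hadamard. With (a, b) = (0.1783, 0.984), H gives ((a + b)/√2, (a − b)/√2) = (0.8219, -0.5697).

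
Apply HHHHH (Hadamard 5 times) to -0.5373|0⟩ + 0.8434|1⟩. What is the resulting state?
0.2164|0⟩ - 0.9763|1⟩

H² = I, so H^5 = H: a single Hadamard. With (a, b) = (-0.5373, 0.8434), H gives ((a + b)/√2, (a − b)/√2) = (0.2164, -0.9763).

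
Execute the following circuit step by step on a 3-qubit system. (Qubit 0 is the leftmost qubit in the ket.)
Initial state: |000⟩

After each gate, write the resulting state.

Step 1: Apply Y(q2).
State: i|001⟩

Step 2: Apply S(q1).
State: i|001⟩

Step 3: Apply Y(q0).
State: -|101⟩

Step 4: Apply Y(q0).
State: i|001⟩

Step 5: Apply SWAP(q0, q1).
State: i|001⟩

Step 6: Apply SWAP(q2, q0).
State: i|100⟩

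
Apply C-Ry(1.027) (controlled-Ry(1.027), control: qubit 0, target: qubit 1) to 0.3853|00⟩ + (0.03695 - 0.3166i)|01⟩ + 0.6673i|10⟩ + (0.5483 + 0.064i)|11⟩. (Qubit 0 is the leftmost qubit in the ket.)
0.3853|00⟩ + (0.03695 - 0.3166i)|01⟩ + (-0.2693 + 0.5498i)|10⟩ + (0.4776 + 0.3835i)|11⟩

C-Ry(1.027) leaves the control-|0⟩ kets |00⟩, |01⟩ unchanged and applies Ry(1.027) to qubit 1 on the control-|1⟩ pair (|10⟩, |11⟩).
Ry(1.027) = [[cos(θ/2), −sin(θ/2)], [sin(θ/2), cos(θ/2)]]; θ = 1.027, cos(θ/2) ≈ 0.871031, sin(θ/2) ≈ 0.491229.
With a = amp(|10⟩) = 0.6673i and b = amp(|11⟩) = (0.5483 + 0.064i):
new amp(|10⟩) = (0.871031)·a + (-0.491229)·b = (-0.2693 + 0.5498i)
new amp(|11⟩) = (0.491229)·a + (0.871031)·b = (0.4776 + 0.3835i)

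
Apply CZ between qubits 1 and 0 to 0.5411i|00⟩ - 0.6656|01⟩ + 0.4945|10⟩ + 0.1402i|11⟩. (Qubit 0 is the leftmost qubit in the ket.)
0.5411i|00⟩ - 0.6656|01⟩ + 0.4945|10⟩ - 0.1402i|11⟩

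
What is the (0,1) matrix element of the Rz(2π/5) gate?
0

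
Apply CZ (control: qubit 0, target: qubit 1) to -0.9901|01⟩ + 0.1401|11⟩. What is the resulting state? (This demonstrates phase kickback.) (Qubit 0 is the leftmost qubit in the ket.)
-0.9901|01⟩ - 0.1401|11⟩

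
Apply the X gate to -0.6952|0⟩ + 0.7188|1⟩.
0.7188|0⟩ - 0.6952|1⟩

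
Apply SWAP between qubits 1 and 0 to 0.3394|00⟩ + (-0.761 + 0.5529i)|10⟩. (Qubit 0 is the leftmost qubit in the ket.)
0.3394|00⟩ + (-0.761 + 0.5529i)|01⟩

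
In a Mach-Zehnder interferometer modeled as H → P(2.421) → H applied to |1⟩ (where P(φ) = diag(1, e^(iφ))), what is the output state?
(0.8757 - 0.3299i)|0⟩ + (0.1243 + 0.3299i)|1⟩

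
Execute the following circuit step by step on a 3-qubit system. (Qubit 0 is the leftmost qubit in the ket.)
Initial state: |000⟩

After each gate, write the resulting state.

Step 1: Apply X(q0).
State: |100⟩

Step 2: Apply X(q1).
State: |110⟩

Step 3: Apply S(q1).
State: i|110⟩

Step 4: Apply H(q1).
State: (1/√2)i|100⟩ - (1/√2)i|110⟩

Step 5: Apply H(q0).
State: (1/2)i|000⟩ - (1/2)i|010⟩ - (1/2)i|100⟩ + (1/2)i|110⟩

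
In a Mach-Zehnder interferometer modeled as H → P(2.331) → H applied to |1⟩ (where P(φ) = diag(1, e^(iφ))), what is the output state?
(0.8445 - 0.3623i)|0⟩ + (0.1555 + 0.3623i)|1⟩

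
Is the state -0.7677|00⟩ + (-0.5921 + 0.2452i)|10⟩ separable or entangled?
Separable

Writing the state as a|00⟩ + b|01⟩ + c|10⟩ + d|11⟩, it is a product state iff ad − bc = 0.
Here (a, b, c, d) = (-0.7677, 0, (-0.5921 + 0.2452i), 0): ad − bc = (-0.7677)(0) − (0)(-0.5921 + 0.2452i) = 0, so the state is separable.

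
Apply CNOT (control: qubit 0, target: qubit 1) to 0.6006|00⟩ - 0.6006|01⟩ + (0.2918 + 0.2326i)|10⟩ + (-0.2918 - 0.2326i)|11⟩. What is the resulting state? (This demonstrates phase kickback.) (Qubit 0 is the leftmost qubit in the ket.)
0.6006|00⟩ - 0.6006|01⟩ + (-0.2918 - 0.2326i)|10⟩ + (0.2918 + 0.2326i)|11⟩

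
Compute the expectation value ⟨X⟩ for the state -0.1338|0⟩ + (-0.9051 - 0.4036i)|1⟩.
0.2422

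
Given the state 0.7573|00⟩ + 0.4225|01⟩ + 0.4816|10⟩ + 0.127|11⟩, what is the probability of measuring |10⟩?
0.2319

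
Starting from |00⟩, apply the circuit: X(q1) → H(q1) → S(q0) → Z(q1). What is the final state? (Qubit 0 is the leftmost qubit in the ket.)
1/√2|00⟩ + 1/√2|01⟩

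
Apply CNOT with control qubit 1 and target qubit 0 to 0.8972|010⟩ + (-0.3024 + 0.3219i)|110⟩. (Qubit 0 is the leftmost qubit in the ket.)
(-0.3024 + 0.3219i)|010⟩ + 0.8972|110⟩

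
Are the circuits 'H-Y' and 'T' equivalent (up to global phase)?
No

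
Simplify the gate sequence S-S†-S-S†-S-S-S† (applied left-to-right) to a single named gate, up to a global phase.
S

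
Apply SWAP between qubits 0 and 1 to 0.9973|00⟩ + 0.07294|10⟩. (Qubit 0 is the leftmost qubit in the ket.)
0.9973|00⟩ + 0.07294|01⟩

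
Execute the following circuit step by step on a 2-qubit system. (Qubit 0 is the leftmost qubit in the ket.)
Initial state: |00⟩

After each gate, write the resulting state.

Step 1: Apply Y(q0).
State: i|10⟩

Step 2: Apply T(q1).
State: i|10⟩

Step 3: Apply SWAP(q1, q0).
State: i|01⟩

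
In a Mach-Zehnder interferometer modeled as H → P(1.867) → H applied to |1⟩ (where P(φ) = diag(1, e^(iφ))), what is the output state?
(0.6459 - 0.4782i)|0⟩ + (0.3541 + 0.4782i)|1⟩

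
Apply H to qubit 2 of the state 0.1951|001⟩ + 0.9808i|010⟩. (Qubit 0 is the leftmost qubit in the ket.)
0.138|000⟩ - 0.138|001⟩ + 0.6935i|010⟩ + 0.6935i|011⟩

H on qubit 2 mixes each pair of kets that differ only in qubit 2: amplitudes (a, b) of (|…0…⟩, |…1…⟩) become ((a + b)/√2, (a − b)/√2). Kets absent from the input have amplitude 0.
(|000⟩, |001⟩): (a, b) = (0, 0.1951) → (0.138, -0.138)
(|010⟩, |011⟩): (a, b) = (0.9808i, 0) → (0.6935i, 0.6935i)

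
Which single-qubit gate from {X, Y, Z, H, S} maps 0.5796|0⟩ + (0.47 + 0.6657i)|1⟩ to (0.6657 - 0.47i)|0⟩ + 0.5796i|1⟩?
Y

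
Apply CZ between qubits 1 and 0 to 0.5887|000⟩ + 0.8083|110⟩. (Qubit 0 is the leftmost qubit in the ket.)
0.5887|000⟩ - 0.8083|110⟩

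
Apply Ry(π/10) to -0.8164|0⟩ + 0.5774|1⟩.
-0.8967|0⟩ + 0.4426|1⟩

Ry(π/10) = [[cos(θ/2), −sin(θ/2)], [sin(θ/2), cos(θ/2)]]; θ = π/10, cos(θ/2) ≈ 0.987688, sin(θ/2) ≈ 0.156434.
With a = amp(|0⟩) = -0.8164 and b = amp(|1⟩) = 0.5774:
new amp(|0⟩) = (0.987688)·a + (-0.156434)·b = -0.8967
new amp(|1⟩) = (0.156434)·a + (0.987688)·b = 0.4426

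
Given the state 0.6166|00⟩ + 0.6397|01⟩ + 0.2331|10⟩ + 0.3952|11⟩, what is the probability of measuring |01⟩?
0.4092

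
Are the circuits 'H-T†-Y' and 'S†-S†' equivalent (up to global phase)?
No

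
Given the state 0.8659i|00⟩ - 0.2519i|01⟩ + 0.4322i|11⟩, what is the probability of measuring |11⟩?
0.1868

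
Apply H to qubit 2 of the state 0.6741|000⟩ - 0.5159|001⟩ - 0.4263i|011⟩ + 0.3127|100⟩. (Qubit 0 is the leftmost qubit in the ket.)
0.1119|000⟩ + 0.8415|001⟩ - 0.3014i|010⟩ + 0.3014i|011⟩ + 0.2211|100⟩ + 0.2211|101⟩

H on qubit 2 mixes each pair of kets that differ only in qubit 2: amplitudes (a, b) of (|…0…⟩, |…1…⟩) become ((a + b)/√2, (a − b)/√2). Kets absent from the input have amplitude 0.
(|000⟩, |001⟩): (a, b) = (0.6741, -0.5159) → (0.1119, 0.8415)
(|010⟩, |011⟩): (a, b) = (0, -0.4263i) → (-0.3014i, 0.3014i)
(|100⟩, |101⟩): (a, b) = (0.3127, 0) → (0.2211, 0.2211)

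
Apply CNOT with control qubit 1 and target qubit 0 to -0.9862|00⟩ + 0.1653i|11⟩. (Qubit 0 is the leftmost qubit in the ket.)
-0.9862|00⟩ + 0.1653i|01⟩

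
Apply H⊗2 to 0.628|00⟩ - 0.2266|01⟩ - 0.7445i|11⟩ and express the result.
(0.2007 - 0.3723i)|00⟩ + (0.4273 + 0.3723i)|01⟩ + (0.2007 + 0.3723i)|10⟩ + (0.4273 - 0.3723i)|11⟩

H⊗2 gives amp(|y⟩) = (1/2) Σ_x (−1)^(x·y) amp(|x⟩), where x·y is the number of positions in which both x and y have a 1.
|00⟩: (0.628 - 0.2266 - 0.7445i)/2 = (0.2007 - 0.3723i)
|01⟩: (0.628 + 0.2266 + 0.7445i)/2 = (0.4273 + 0.3723i)
|10⟩: (0.628 - 0.2266 + 0.7445i)/2 = (0.2007 + 0.3723i)
|11⟩: (0.628 + 0.2266 - 0.7445i)/2 = (0.4273 - 0.3723i)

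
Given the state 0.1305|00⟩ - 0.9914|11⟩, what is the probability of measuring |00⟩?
0.01703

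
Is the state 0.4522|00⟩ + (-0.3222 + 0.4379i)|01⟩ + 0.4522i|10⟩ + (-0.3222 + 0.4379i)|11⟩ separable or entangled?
Entangled

Writing the state as a|00⟩ + b|01⟩ + c|10⟩ + d|11⟩, it is a product state iff ad − bc = 0.
Here (a, b, c, d) = (0.4522, (-0.3222 + 0.4379i), 0.4522i, (-0.3222 + 0.4379i)): ad − bc = (0.4522)(-0.3222 + 0.4379i) − (-0.3222 + 0.4379i)(0.4522i) = (0.05232 + 0.3437i) ≠ 0, so the state is entangled.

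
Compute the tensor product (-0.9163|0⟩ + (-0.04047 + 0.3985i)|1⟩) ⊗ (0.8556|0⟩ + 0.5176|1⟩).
-0.784|00⟩ - 0.4743|01⟩ + (-0.03463 + 0.341i)|10⟩ + (-0.02095 + 0.2063i)|11⟩

amp(|b₁b₂…⟩) = product of the factor amplitudes for bits b₁, b₂, …; only kets whose every factor amplitude is nonzero survive.
|00⟩: (-0.9163)(0.8556) = -0.784
|01⟩: (-0.9163)(0.5176) = -0.4743
|10⟩: (-0.04047 + 0.3985i)(0.8556) = (-0.03463 + 0.341i)
|11⟩: (-0.04047 + 0.3985i)(0.5176) = (-0.02095 + 0.2063i)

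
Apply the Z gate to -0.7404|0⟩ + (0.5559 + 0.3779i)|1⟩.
-0.7404|0⟩ + (-0.5559 - 0.3779i)|1⟩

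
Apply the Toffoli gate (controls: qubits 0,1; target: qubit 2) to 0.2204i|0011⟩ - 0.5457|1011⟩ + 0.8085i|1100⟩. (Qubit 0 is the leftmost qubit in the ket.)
0.2204i|0011⟩ - 0.5457|1011⟩ + 0.8085i|1110⟩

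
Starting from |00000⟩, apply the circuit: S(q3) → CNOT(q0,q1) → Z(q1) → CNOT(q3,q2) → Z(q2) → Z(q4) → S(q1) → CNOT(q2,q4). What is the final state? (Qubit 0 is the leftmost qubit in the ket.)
|00000⟩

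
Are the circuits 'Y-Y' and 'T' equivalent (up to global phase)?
No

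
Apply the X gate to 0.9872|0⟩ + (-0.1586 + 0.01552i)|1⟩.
(-0.1586 + 0.01552i)|0⟩ + 0.9872|1⟩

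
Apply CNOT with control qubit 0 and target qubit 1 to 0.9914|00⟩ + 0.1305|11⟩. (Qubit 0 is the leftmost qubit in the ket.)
0.9914|00⟩ + 0.1305|10⟩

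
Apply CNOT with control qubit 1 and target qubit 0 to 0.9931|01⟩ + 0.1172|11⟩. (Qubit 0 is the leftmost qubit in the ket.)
0.1172|01⟩ + 0.9931|11⟩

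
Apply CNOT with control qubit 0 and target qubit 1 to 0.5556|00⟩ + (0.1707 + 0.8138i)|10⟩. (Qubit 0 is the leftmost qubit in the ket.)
0.5556|00⟩ + (0.1707 + 0.8138i)|11⟩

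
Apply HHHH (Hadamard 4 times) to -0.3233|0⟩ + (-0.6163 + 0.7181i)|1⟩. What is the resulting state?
-0.3233|0⟩ + (-0.6163 + 0.7181i)|1⟩

H² = I, so an even number of Hadamards cancels: H^4 = I and the state is unchanged.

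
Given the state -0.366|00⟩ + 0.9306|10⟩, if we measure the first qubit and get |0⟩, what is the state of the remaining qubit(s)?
-|0⟩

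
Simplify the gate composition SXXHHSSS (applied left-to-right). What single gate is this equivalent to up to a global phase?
I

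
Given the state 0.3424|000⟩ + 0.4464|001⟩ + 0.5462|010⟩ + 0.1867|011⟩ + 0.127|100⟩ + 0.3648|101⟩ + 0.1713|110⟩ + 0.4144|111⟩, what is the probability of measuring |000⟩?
0.1172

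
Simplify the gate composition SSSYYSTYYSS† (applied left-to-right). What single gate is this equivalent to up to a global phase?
T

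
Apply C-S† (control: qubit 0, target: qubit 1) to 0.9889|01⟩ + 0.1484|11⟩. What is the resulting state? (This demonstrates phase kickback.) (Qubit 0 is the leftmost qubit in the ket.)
0.9889|01⟩ - 0.1484i|11⟩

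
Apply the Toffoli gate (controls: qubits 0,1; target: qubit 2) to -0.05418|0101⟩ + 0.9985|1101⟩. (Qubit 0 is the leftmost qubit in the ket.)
-0.05418|0101⟩ + 0.9985|1111⟩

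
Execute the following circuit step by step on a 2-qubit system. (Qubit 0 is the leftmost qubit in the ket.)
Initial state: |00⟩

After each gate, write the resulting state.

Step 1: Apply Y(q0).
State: i|10⟩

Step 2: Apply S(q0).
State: -|10⟩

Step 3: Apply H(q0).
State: -1/√2|00⟩ + 1/√2|10⟩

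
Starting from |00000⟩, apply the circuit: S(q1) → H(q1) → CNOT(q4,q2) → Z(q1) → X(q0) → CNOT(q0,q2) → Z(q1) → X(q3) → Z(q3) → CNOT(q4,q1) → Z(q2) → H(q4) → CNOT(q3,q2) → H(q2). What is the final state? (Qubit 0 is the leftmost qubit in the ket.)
1/√8|10010⟩ + 1/√8|10011⟩ + 1/√8|10110⟩ + 1/√8|10111⟩ + 1/√8|11010⟩ + 1/√8|11011⟩ + 1/√8|11110⟩ + 1/√8|11111⟩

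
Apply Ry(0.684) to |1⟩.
-0.3354|0⟩ + 0.9421|1⟩

Ry(0.684) = [[cos(θ/2), −sin(θ/2)], [sin(θ/2), cos(θ/2)]]; θ = 0.684, cos(θ/2) ≈ 0.942086, sin(θ/2) ≈ 0.335372.
With a = amp(|0⟩) = 0 and b = amp(|1⟩) = 1:
new amp(|0⟩) = (0.942086)·a + (-0.335372)·b = -0.3354
new amp(|1⟩) = (0.335372)·a + (0.942086)·b = 0.9421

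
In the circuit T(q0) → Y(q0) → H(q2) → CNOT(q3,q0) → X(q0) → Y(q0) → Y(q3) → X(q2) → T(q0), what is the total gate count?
9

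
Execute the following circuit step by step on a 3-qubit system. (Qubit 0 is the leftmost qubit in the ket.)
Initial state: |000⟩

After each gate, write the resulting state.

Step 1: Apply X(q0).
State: |100⟩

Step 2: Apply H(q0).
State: 1/√2|000⟩ - 1/√2|100⟩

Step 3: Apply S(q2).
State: 1/√2|000⟩ - 1/√2|100⟩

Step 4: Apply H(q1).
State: 1/2|000⟩ + 1/2|010⟩ - 1/2|100⟩ - 1/2|110⟩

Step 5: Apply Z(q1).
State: 1/2|000⟩ - 1/2|010⟩ - 1/2|100⟩ + 1/2|110⟩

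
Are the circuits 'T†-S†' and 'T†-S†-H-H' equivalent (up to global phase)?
Yes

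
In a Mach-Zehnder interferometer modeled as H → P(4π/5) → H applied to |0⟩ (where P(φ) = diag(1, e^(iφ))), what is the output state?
(0.09549 + 0.2939i)|0⟩ + (0.9045 - 0.2939i)|1⟩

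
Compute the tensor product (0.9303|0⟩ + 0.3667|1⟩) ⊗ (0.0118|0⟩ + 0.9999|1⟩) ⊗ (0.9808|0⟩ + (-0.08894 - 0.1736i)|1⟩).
0.01077|000⟩ + (-0.0009763 - 0.001906i)|001⟩ + 0.9123|010⟩ + (-0.08273 - 0.1615i)|011⟩ + 0.004244|100⟩ + (-0.0003848 - 0.0007512i)|101⟩ + 0.3596|110⟩ + (-0.03261 - 0.06365i)|111⟩

amp(|b₁b₂…⟩) = product of the factor amplitudes for bits b₁, b₂, …; only kets whose every factor amplitude is nonzero survive.
|000⟩: (0.9303)(0.0118)(0.9808) = 0.01077
|001⟩: (0.9303)(0.0118)(-0.08894 - 0.1736i) = (-0.0009763 - 0.001906i)
|010⟩: (0.9303)(0.9999)(0.9808) = 0.9123
|011⟩: (0.9303)(0.9999)(-0.08894 - 0.1736i) = (-0.08273 - 0.1615i)
|100⟩: (0.3667)(0.0118)(0.9808) = 0.004244
|101⟩: (0.3667)(0.0118)(-0.08894 - 0.1736i) = (-0.0003848 - 0.0007512i)
|110⟩: (0.3667)(0.9999)(0.9808) = 0.3596
|111⟩: (0.3667)(0.9999)(-0.08894 - 0.1736i) = (-0.03261 - 0.06365i)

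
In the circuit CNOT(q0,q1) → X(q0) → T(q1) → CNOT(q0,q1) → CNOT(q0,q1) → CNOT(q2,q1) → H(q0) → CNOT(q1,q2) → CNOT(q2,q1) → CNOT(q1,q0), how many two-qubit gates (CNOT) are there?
7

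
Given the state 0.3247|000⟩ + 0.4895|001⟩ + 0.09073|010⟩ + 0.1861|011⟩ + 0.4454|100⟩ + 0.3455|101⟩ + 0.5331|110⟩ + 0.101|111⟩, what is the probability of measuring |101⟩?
0.1194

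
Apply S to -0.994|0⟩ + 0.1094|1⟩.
-0.994|0⟩ + 0.1094i|1⟩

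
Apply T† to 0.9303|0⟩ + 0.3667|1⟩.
0.9303|0⟩ + (0.2593 - 0.2593i)|1⟩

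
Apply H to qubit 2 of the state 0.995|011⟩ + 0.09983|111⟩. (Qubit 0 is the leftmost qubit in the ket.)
0.7036|010⟩ - 0.7036|011⟩ + 0.07059|110⟩ - 0.07059|111⟩

H on qubit 2 mixes each pair of kets that differ only in qubit 2: amplitudes (a, b) of (|…0…⟩, |…1…⟩) become ((a + b)/√2, (a − b)/√2). Kets absent from the input have amplitude 0.
(|010⟩, |011⟩): (a, b) = (0, 0.995) → (0.7036, -0.7036)
(|110⟩, |111⟩): (a, b) = (0, 0.09983) → (0.07059, -0.07059)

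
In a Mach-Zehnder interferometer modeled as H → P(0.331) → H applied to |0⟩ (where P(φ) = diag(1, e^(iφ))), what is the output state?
(0.9729 + 0.1625i)|0⟩ + (0.02714 - 0.1625i)|1⟩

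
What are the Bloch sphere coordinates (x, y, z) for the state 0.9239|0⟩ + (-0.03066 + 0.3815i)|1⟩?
(-0.05665, 0.7049, 0.7071)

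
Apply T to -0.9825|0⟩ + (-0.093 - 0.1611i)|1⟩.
-0.9825|0⟩ + (0.04815 - 0.1797i)|1⟩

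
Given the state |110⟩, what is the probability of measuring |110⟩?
1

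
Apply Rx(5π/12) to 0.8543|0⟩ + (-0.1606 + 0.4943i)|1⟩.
(0.9787 + 0.09777i)|0⟩ + (-0.1274 - 0.1279i)|1⟩

Rx(5π/12) = [[cos(θ/2), −i·sin(θ/2)], [−i·sin(θ/2), cos(θ/2)]]; θ = 5π/12, cos(θ/2) ≈ 0.793353, sin(θ/2) ≈ 0.608761.
With a = amp(|0⟩) = 0.8543 and b = amp(|1⟩) = (-0.1606 + 0.4943i):
new amp(|0⟩) = (0.793353)·a + (-0.608761i)·b = (0.9787 + 0.09777i)
new amp(|1⟩) = (-0.608761i)·a + (0.793353)·b = (-0.1274 - 0.1279i)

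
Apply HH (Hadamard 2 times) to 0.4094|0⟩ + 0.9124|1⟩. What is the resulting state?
0.4094|0⟩ + 0.9124|1⟩

H² = I, so an even number of Hadamards cancels: H^2 = I and the state is unchanged.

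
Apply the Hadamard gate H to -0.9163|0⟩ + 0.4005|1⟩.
-0.3647|0⟩ - 0.9311|1⟩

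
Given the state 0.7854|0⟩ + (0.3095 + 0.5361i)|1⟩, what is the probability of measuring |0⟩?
0.6169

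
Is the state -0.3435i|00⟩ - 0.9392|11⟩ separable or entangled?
Entangled

Writing the state as a|00⟩ + b|01⟩ + c|10⟩ + d|11⟩, it is a product state iff ad − bc = 0.
Here (a, b, c, d) = (-0.3435i, 0, 0, -0.9392): ad − bc = (-0.3435i)(-0.9392) − (0)(0) = 0.3226i ≠ 0, so the state is entangled.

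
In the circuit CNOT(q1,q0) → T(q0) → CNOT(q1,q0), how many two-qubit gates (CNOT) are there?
2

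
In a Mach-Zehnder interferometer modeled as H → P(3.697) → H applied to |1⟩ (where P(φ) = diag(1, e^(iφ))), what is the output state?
(0.9248 + 0.2636i)|0⟩ + (0.07516 - 0.2636i)|1⟩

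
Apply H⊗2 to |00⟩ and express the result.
1/2|00⟩ + 1/2|01⟩ + 1/2|10⟩ + 1/2|11⟩

H⊗2 gives amp(|y⟩) = (1/2) Σ_x (−1)^(x·y) amp(|x⟩), where x·y is the number of positions in which both x and y have a 1.
|00⟩: (1)/2 = 1/2
|01⟩: (1)/2 = 1/2
|10⟩: (1)/2 = 1/2
|11⟩: (1)/2 = 1/2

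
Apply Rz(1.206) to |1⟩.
(0.8236 + 0.5671i)|1⟩

Rz(1.206) = [[e^(−iθ/2), 0], [0, e^(iθ/2)]] with e^(±iθ/2) = cos(θ/2) ± i·sin(θ/2); θ = 1.206, cos(θ/2) ≈ 0.823638, sin(θ/2) ≈ 0.567116.
With a = amp(|0⟩) = 0 and b = amp(|1⟩) = 1:
new amp(|0⟩) = (0.823638 - 0.567116i)·a = 0
new amp(|1⟩) = (0.823638 + 0.567116i)·b = (0.8236 + 0.5671i)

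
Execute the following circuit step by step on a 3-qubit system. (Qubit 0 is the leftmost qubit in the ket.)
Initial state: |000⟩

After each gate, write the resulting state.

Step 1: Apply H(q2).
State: 1/√2|000⟩ + 1/√2|001⟩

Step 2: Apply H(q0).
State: 1/2|000⟩ + 1/2|001⟩ + 1/2|100⟩ + 1/2|101⟩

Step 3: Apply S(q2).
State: 1/2|000⟩ + (1/2)i|001⟩ + 1/2|100⟩ + (1/2)i|101⟩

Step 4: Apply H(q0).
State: 1/√2|000⟩ + (1/√2)i|001⟩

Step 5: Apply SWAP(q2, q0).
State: 1/√2|000⟩ + (1/√2)i|100⟩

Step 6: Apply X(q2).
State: 1/√2|001⟩ + (1/√2)i|101⟩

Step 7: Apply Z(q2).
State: -1/√2|001⟩ - (1/√2)i|101⟩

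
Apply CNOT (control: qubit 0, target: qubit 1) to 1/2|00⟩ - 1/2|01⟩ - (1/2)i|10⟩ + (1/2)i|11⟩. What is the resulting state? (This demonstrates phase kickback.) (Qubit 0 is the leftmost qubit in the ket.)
1/2|00⟩ - 1/2|01⟩ + (1/2)i|10⟩ - (1/2)i|11⟩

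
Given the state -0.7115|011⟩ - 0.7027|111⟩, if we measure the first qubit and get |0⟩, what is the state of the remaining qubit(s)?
-|11⟩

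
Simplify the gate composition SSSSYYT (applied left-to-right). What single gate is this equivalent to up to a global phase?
T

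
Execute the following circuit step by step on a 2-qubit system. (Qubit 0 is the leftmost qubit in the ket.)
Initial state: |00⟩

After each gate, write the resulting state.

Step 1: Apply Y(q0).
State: i|10⟩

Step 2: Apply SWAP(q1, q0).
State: i|01⟩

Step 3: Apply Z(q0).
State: i|01⟩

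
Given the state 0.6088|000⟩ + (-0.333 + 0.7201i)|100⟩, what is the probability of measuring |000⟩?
0.3706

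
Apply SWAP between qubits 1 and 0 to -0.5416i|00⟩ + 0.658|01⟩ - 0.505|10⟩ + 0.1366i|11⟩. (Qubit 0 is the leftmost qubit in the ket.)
-0.5416i|00⟩ - 0.505|01⟩ + 0.658|10⟩ + 0.1366i|11⟩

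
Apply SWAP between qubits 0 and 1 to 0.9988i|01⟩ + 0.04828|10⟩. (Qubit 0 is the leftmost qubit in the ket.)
0.04828|01⟩ + 0.9988i|10⟩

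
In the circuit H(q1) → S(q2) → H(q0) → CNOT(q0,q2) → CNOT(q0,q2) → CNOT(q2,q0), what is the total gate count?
6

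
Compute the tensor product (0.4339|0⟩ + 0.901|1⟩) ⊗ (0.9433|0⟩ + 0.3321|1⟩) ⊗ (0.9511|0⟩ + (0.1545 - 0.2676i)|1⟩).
0.3893|000⟩ + (0.06324 - 0.1095i)|001⟩ + 0.1371|010⟩ + (0.02226 - 0.03856i)|011⟩ + 0.8084|100⟩ + (0.1313 - 0.2274i)|101⟩ + 0.2846|110⟩ + (0.04623 - 0.08007i)|111⟩

amp(|b₁b₂…⟩) = product of the factor amplitudes for bits b₁, b₂, …; only kets whose every factor amplitude is nonzero survive.
|000⟩: (0.4339)(0.9433)(0.9511) = 0.3893
|001⟩: (0.4339)(0.9433)(0.1545 - 0.2676i) = (0.06324 - 0.1095i)
|010⟩: (0.4339)(0.3321)(0.9511) = 0.1371
|011⟩: (0.4339)(0.3321)(0.1545 - 0.2676i) = (0.02226 - 0.03856i)
|100⟩: (0.901)(0.9433)(0.9511) = 0.8084
|101⟩: (0.901)(0.9433)(0.1545 - 0.2676i) = (0.1313 - 0.2274i)
|110⟩: (0.901)(0.3321)(0.9511) = 0.2846
|111⟩: (0.901)(0.3321)(0.1545 - 0.2676i) = (0.04623 - 0.08007i)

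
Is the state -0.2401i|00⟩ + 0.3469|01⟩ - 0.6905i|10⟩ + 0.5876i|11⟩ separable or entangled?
Entangled

Writing the state as a|00⟩ + b|01⟩ + c|10⟩ + d|11⟩, it is a product state iff ad − bc = 0.
Here (a, b, c, d) = (-0.2401i, 0.3469, -0.6905i, 0.5876i): ad − bc = (-0.2401i)(0.5876i) − (0.3469)(-0.6905i) = (0.1411 + 0.2395i) ≠ 0, so the state is entangled.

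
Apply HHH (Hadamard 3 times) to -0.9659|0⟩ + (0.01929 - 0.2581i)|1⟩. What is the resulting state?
(-0.6694 - 0.1825i)|0⟩ + (-0.6966 + 0.1825i)|1⟩

H² = I, so H^3 = H: a single Hadamard. With (a, b) = (-0.9659, (0.01929 - 0.2581i)), H gives ((a + b)/√2, (a − b)/√2) = ((-0.6694 - 0.1825i), (-0.6966 + 0.1825i)).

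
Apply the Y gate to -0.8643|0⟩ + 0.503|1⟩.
-0.503i|0⟩ - 0.8643i|1⟩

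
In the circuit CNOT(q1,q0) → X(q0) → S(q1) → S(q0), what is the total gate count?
4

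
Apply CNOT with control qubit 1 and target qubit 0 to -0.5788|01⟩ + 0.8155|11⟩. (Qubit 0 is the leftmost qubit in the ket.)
0.8155|01⟩ - 0.5788|11⟩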